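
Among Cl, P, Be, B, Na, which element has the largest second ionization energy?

Na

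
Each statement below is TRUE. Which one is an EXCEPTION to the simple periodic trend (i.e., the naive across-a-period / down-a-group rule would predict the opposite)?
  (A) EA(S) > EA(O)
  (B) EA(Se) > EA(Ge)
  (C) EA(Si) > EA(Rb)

(A)

The general trend: electron affinity increases across a period and decreases down a group.
(A) S (period 3, group 16) vs O (period 2, group 16): the stated order contradicts the simple trend.
(B) Se (period 4, group 16) vs Ge (period 4, group 14): the stated order agrees with the simple trend.
(C) Si (period 3, group 14) vs Rb (period 5, group 1): the stated order agrees with the simple trend.
The exception is (A): the compact 2p subshell of O repels the added electron more than S's larger 3p does.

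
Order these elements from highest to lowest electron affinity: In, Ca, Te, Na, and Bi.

Na is in period 3, group 1; Ca is in period 4, group 2; In is in period 5, group 13; Te is in period 5, group 16; Bi is in period 6, group 15.
Atoms with high Z_eff and room in the valence shell (especially the halogens) have the most exothermic electron affinities.
Here both period and group differ, so the two effects have to be weighed against each other.
In > Ca: period and group pull opposite ways; the across-period shift dominates (29 vs 2 kJ/mol).
Na > In: period and group pull opposite ways; the down-group shift dominates (53 vs 29 kJ/mol).
Bi > Na: the two effects oppose for this pair; the across-period effect wins (91 vs 53 kJ/mol).
Te > Bi: both effects reinforce here, so Te is clearly the higher of the two.
Tabulated electron affinity (kJ/mol): Na 53, Ca 2, In 29, Te 190, Bi 91.
So from highest to lowest: Te > Bi > Na > In > Ca.

Te > Bi > Na > In > Ca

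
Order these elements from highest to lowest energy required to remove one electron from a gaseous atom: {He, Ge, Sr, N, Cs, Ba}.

He > N > Ge > Sr > Ba > Cs

He is in period 1, group 18; N is in period 2, group 15; Ge is in period 4, group 14; Sr is in period 5, group 2; Cs is in period 6, group 1; Ba is in period 6, group 2.
First ionization energy rises across a period (greater Z_eff holds electrons more tightly) and falls down a group (valence electrons are farther from the nucleus).
Here both period and group differ, so the two effects have to be weighed against each other.
Ba > Cs: both are in period 6; the period trend gives Ba the larger value.
Sr > Ba: they share group 2; the group trend gives Sr the larger value.
Ge > Sr: both effects reinforce here, so Ge is clearly the higher of the two.
N > Ge: both effects reinforce here, so N is clearly the higher of the two.
He > N: both effects reinforce here, so He is clearly the higher of the two.
Approximate values (kJ/mol): He 2372, N 1402, Ge 762, Sr 550, Cs 376, Ba 503.
So from highest to lowest: He > N > Ge > Sr > Ba > Cs.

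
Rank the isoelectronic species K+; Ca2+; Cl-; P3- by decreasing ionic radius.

P3- > Cl- > K+ > Ca2+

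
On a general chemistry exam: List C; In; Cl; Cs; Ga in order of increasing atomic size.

C < Cl < Ga < In < Cs

C is in period 2, group 14; Cl is in period 3, group 17; Ga is in period 4, group 13; In is in period 5, group 13; Cs is in period 6, group 1.
Across a period the added protons contract the valence shell; down a group each new principal shell makes the atom larger.
Here both period and group differ, so the two effects have to be weighed against each other.
Cl > C: period and group pull opposite ways; the down-group shift dominates (99 vs 75 pm).
Ga > Cl: relative to Cl, both the across-period and down-group shifts push Ga's atomic radius up.
In > Ga: they share group 13; the group trend gives In the larger value.
Cs > In: both effects reinforce here, so Cs is clearly the larger of the two.
For reference (pm): C 75, Cl 99, Ga 124, In 142, Cs 232.
So from smallest to largest: C < Cl < Ga < In < Cs.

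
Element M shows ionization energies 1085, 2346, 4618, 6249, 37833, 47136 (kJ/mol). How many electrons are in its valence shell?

4

Look for the largest jump between consecutive ionization energies: IE5/IE4 ≈ 6.1, far larger than any earlier ratio.
That jump marks the point where a core electron is being removed. So the atom has 4 valence electrons.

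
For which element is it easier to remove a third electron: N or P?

P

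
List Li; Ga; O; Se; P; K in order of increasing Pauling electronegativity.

EN rises left→right (higher Z_eff, smaller atoms) and falls top→bottom (larger, more shielded atoms).
These span different periods and groups, so the two trends combine.
Li > K: they share group 1; the group trend gives Li the larger value.
Ga > Li: period and group pull opposite ways; the across-period shift dominates (1.81 vs 0.98).
P > Ga: relative to Ga, both the across-period and down-group shifts push P's electronegativity up.
Se > P: period and group pull opposite ways; the across-period shift dominates (2.55 vs 2.19).
O > Se: they share group 16; the group trend gives O the larger value.
Tabulated electronegativity (Pauling): Li 0.98, O 3.44, P 2.19, K 0.82, Ga 1.81, Se 2.55.
So from lowest to highest: K < Li < Ga < P < Se < O.

K, Li, Ga, P, Se, O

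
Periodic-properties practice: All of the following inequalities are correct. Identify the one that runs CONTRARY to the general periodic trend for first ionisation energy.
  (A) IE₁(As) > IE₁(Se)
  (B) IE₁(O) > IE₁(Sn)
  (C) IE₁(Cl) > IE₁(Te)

(A)

The general trend: first ionisation energy increases across a period and decreases down a group.
(A) As (period 4, group 15) vs Se (period 4, group 16): the stated order contradicts the simple trend.
(B) O (period 2, group 16) vs Sn (period 5, group 14): the stated order agrees with the simple trend.
(C) Cl (period 3, group 17) vs Te (period 5, group 16): the stated order agrees with the simple trend.
The exception is (A): Se (4p⁴) ionizes more easily than half-filled As (4p³).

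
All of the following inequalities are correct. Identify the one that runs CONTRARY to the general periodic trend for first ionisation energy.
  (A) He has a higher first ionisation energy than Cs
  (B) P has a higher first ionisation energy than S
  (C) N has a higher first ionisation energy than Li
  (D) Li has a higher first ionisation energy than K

(B)

The general trend: first ionisation energy increases across a period and decreases down a group.
(A) He (period 1, group 18) vs Cs (period 6, group 1): the stated order agrees with the simple trend.
(B) P (period 3, group 15) vs S (period 3, group 16): the stated order contradicts the simple trend.
(C) N (period 2, group 15) vs Li (period 2, group 1): the stated order agrees with the simple trend.
(D) Li (period 2, group 1) vs K (period 4, group 1): the stated order agrees with the simple trend.
The exception is (B): S (3p⁴) ionizes more easily than half-filled P (3p³) because the paired 3p electron in S is pushed out by e⁻–e⁻ repulsion.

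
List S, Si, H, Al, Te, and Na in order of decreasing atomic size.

Na > Te > Al > Si > S > H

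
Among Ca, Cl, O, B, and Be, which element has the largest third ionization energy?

Be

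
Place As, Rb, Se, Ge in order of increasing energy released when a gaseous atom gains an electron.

Rb < As < Ge < Se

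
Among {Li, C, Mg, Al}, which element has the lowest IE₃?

Al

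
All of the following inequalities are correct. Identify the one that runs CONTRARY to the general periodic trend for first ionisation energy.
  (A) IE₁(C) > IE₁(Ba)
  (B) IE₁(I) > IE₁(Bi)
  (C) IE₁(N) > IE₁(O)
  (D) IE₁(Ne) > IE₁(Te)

The general trend: first ionisation energy increases across a period and decreases down a group.
(A) C (period 2, group 14) vs Ba (period 6, group 2): the stated order agrees with the simple trend.
(B) I (period 5, group 17) vs Bi (period 6, group 15): the stated order agrees with the simple trend.
(C) N (period 2, group 15) vs O (period 2, group 16): the stated order contradicts the simple trend.
(D) Ne (period 2, group 18) vs Te (period 5, group 16): the stated order agrees with the simple trend.
The exception is (C): pairing an electron in O's 2p⁴ costs repulsion energy, so O ionizes more easily than half-filled N (2p³).

(C)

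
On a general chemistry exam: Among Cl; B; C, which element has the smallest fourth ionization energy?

Consider each +3 ion: Cl³⁺ still has 4 valence electrons; B³⁺ is the bare [He] core; C³⁺ still has 1 valence electron.
Breaking into a closed-shell core is much more expensive than removing a leftover valence electron — B has the largest IE_4 here.
Valence configurations: Cl³⁺ [Ne]3s²3p², C³⁺ [He]2s¹.
The numbers (kJ/mol): Cl 5159, B 25026, C 6223.
So the fourth ionization energies run Cl < C < B.

Cl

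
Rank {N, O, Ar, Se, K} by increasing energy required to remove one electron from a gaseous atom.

K, Se, O, N, Ar

N is in period 2, group 15; O is in period 2, group 16; Ar is in period 3, group 18; K is in period 4, group 1; Se is in period 4, group 16.
Across a period the outer electron is held more tightly (higher IE₁); down a group it sits in a higher shell, more shielded, and comes off more easily.
Here both period and group differ, so the two effects have to be weighed against each other.
Se > K: Se lies to the right of K in period 4, so the across-period effect alone puts Se higher.
O > Se: O sits above Se in group 16, so the down-group effect alone puts O higher.
N > O: this pair runs against the simple trend — see the exception note.
Ar > N: period and group pull opposite ways; the across-period shift dominates (1521 vs 1402 kJ/mol).
Note the exception: N has a higher first ionization energy than O, contrary to the simple trend — pairing an electron in O's 2p⁴ costs repulsion energy, so O ionizes more easily than half-filled N (2p³).
For reference (kJ/mol): N 1402, O 1314, Ar 1521, K 419, Se 941.
So from lowest to highest: K < Se < O < N < Ar.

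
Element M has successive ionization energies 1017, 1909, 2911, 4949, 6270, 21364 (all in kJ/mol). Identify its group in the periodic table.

Group 15

Look for the largest jump between consecutive ionization energies: IE6/IE5 ≈ 3.4, far larger than any earlier ratio.
That jump marks the point where a core electron is being removed. So the atom has 5 valence electrons.
A main-group element with 5 valence electrons is in group 15.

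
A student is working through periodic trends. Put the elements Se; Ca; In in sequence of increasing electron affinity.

Ca < In < Se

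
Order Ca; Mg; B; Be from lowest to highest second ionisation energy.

IE_2 is the cost of taking one more electron from the +1 cation: Ca⁺ still has 1 valence electron; Mg⁺ still has 1 valence electron; B⁺ still has 2 valence electrons; Be⁺ still has 1 valence electron.
All are still removing valence electrons, so compare the +1 ions as you would atoms: IE_2 generally rises across a period (higher Z_eff) and falls down a group (larger shell), subject to the usual subshell exceptions.
Valence configurations: Ca⁺ [Ar]4s¹, Mg⁺ [Ne]3s¹, B⁺ [He]2s², Be⁺ [He]2s¹.
Approximate IE_2 values (kJ/mol): Ca 1145, Mg 1451, B 2427, Be 1757.
So the second ionization energies run Ca < Mg < Be < B.

Ca < Mg < Be < B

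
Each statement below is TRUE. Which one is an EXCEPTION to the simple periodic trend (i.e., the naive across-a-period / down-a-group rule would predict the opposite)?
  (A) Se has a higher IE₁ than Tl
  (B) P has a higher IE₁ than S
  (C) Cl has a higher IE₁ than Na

(B)

The general trend: IE₁ increases across a period and decreases down a group.
(A) Se (period 4, group 16) vs Tl (period 6, group 13): the stated order agrees with the simple trend.
(B) P (period 3, group 15) vs S (period 3, group 16): the stated order contradicts the simple trend.
(C) Cl (period 3, group 17) vs Na (period 3, group 1): the stated order agrees with the simple trend.
The exception is (B): S (3p⁴) ionizes more easily than half-filled P (3p³) because the paired 3p electron in S is pushed out by e⁻–e⁻ repulsion.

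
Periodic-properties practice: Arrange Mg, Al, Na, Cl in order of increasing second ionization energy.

Mg, Al, Cl, Na

The second ionization energy removes an electron from the +1 ion. For each element: Mg⁺ still has 1 valence electron; Al⁺ still has 2 valence electrons; Na⁺ is the bare [Ne] core; Cl⁺ still has 6 valence electrons.
Breaking into a closed-shell core is much more expensive than removing a leftover valence electron — Na has the largest IE_2 here.
Valence configurations: Mg⁺ [Ne]3s¹, Al⁺ [Ne]3s², Cl⁺ [Ne]3s²3p⁴.
Approximate IE_2 values (kJ/mol): Mg 1451, Al 1817, Na 4562, Cl 2298.
Hence IE_2: Mg < Al < Cl < Na.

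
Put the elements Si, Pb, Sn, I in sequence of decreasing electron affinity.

I > Si > Sn > Pb

Si is in period 3, group 14; Sn is in period 5, group 14; I is in period 5, group 17; Pb is in period 6, group 14.
EA tends to increase across a period and decrease down a group, though the pattern is less regular than for IE or radius.
Here both period and group differ, so the two effects have to be weighed against each other.
Sn > Pb: Sn sits above Pb in group 14, so the down-group effect alone puts Sn higher.
Si > Sn: Si sits above Sn in group 14, so the down-group effect alone puts Si higher.
I > Si: the two effects oppose for this pair; the across-period effect wins (295 vs 134 kJ/mol).
For reference (kJ/mol): Si 134, Sn 107, I 295, Pb 35.
So from highest to lowest: I > Si > Sn > Pb.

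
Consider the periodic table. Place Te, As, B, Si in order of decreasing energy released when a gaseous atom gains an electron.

Te > Si > As > B

B is in period 2, group 13; Si is in period 3, group 14; As is in period 4, group 15; Te is in period 5, group 16.
Electron affinity generally becomes more exothermic across a period toward the halogens and less exothermic down a group.
These sit on a diagonal, where the across-period and down-group effects partly cancel.
As > B: the two effects oppose for this pair; the across-period effect wins (78 vs 27 kJ/mol).
Si > As: period and group pull opposite ways; the down-group shift dominates (134 vs 78 kJ/mol).
Te > Si: the two effects oppose for this pair; the across-period effect wins (190 vs 134 kJ/mol).
Approximate values (kJ/mol): B 27, Si 134, As 78, Te 190.
So from highest to lowest: Te > Si > As > B.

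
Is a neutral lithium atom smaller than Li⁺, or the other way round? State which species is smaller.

Li⁺

Forming Li⁺ removes 1 electron from Li. Fewer electrons for the same nuclear charge means less shielding and a higher Z_eff on the remaining electrons, and for main-group metals the entire outer shell is lost.
A cation is smaller than its parent atom: Li⁺ < Li.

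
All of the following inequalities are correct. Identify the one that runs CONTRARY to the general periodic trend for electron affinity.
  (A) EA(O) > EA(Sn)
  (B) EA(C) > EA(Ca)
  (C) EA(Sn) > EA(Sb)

(C)

The general trend: electron affinity increases across a period and decreases down a group.
(A) O (period 2, group 16) vs Sn (period 5, group 14): the stated order agrees with the simple trend.
(B) C (period 2, group 14) vs Ca (period 4, group 2): the stated order agrees with the simple trend.
(C) Sn (period 5, group 14) vs Sb (period 5, group 15): the stated order contradicts the simple trend.
The exception is (C): adding an electron to Sb's half-filled 5p³ is unfavourable, so Sn has the more exothermic EA.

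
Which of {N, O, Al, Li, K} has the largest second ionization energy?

Li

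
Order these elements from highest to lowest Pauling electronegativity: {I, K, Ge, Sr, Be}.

I > Ge > Be > Sr > K

Atoms toward the upper right of the periodic table pull bonding electrons most strongly.
Here both period and group differ, so the two effects have to be weighed against each other.
Sr > K: period and group pull opposite ways; the across-period shift dominates (0.95 vs 0.82).
Be > Sr: Be sits above Sr in group 2, so the down-group effect alone puts Be higher.
Ge > Be: period and group pull opposite ways; the across-period shift dominates (2.01 vs 1.57).
I > Ge: the two effects oppose for this pair; the across-period effect wins (2.66 vs 2.01).
Approximate values (Pauling): Be 1.57, K 0.82, Ge 2.01, Sr 0.95, I 2.66.
So from highest to lowest: I > Ge > Be > Sr > K.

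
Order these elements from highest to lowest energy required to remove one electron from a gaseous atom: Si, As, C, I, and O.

O > C > I > As > Si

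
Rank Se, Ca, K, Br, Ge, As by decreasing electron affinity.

Br > Se > Ge > As > K > Ca

Adding an electron releases more energy for atoms nearer the top right (short of the noble gases).
All lie in period 4; the across-period trend (electron affinity increases left to right) applies, with the exception below.
Note the exception: K has a higher electron affinity than Ca, contrary to the simple trend — adding an electron to Ca (ns²) has to open a new, higher-energy np subshell, which is unfavourable.
Note the exception: Ge has a higher electron affinity than As, contrary to the simple trend — adding an electron to As's half-filled 4p³ is unfavourable, so Ge (4p²) has the more exothermic EA.
Tabulated electron affinity (kJ/mol): K 48, Ca 2, Ge 119, As 78, Se 195, Br 325.
So from highest to lowest: Br > Se > Ge > As > K > Ca.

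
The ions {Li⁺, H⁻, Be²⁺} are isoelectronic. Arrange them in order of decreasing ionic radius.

All of these have 2 electrons, so size is governed by nuclear charge alone: the more protons, the stronger the pull on the same electron cloud, and the smaller the ion.
Nuclear charges: Be²⁺ (Z=4), Li⁺ (Z=3), H⁻ (Z=1).
Largest to smallest: H⁻ > Li⁺ > Be²⁺.

H⁻, Li⁺, Be²⁺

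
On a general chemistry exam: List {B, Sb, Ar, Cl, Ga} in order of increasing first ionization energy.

B is in period 2, group 13; Cl is in period 3, group 17; Ar is in period 3, group 18; Ga is in period 4, group 13; Sb is in period 5, group 15.
IE₁ increases left→right with effective nuclear charge and decreases top→bottom as the valence shell moves farther out.
Here both period and group differ, so the two effects have to be weighed against each other.
B > Ga: B sits above Ga in group 13, so the down-group effect alone puts B higher.
Sb > B: period and group pull opposite ways; the across-period shift dominates (831 vs 801 kJ/mol).
Cl > Sb: relative to Sb, both the across-period and down-group shifts push Cl's first ionization energy up.
Ar > Cl: Ar lies to the right of Cl in period 3, so the across-period effect alone puts Ar higher.
For reference (kJ/mol): B 801, Cl 1251, Ar 1521, Ga 579, Sb 831.
So from lowest to highest: Ga < B < Sb < Cl < Ar.

Ga < B < Sb < Cl < Ar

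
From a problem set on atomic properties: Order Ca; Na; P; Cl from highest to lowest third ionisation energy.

Na > Ca > Cl > P

The third ionization energy removes an electron from the +2 ion. For each element: Ca²⁺ is the bare [Ar] core; Na²⁺ is already 1 electron into the core; P²⁺ still has 3 valence electrons; Cl²⁺ still has 5 valence electrons.
Core electrons are held far more tightly than valence electrons, so Ca and Na top the IE_3 order.
Valence configurations: P²⁺ [Ne]3s²3p¹, Cl²⁺ [Ne]3s²3p³.
Tabulated IE_3 (kJ/mol): Ca 4912, Na 6910, P 2914, Cl 3822.
Putting it together, IE_3: P < Cl < Ca < Na.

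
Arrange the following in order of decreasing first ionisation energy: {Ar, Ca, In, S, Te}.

Ar > S > Te > Ca > In

Removing the outermost electron gets harder across a period and easier down a group.
Here both period and group differ, so the two effects have to be weighed against each other.
Ca > In: the two effects oppose for this pair; the down-group effect wins (590 vs 558 kJ/mol).
Te > Ca: the two effects oppose for this pair; the across-period effect wins (869 vs 590 kJ/mol).
S > Te: S sits above Te in group 16, so the down-group effect alone puts S higher.
Ar > S: Ar lies to the right of S in period 3, so the across-period effect alone puts Ar higher.
Approximate values (kJ/mol): S 1000, Ar 1521, Ca 590, In 558, Te 869.
So from highest to lowest: Ar > S > Te > Ca > In.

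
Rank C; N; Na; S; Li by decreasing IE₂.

IE_2 is the cost of taking one more electron from the +1 cation: C⁺ still has 3 valence electrons; N⁺ still has 4 valence electrons; Na⁺ is the bare [Ne] core; S⁺ still has 5 valence electrons; Li⁺ is the bare [He] core.
Core electrons are held far more tightly than valence electrons, so Na and Li top the IE_2 order.
Valence configurations: C⁺ [He]2s²2p¹, N⁺ [He]2s²2p², S⁺ [Ne]3s²3p³.
Tabulated IE_2 (kJ/mol): C 2353, N 2856, Na 4562, S 2252, Li 7298.
Hence IE_2: S < C < N < Na < Li.

Li, Na, N, C, S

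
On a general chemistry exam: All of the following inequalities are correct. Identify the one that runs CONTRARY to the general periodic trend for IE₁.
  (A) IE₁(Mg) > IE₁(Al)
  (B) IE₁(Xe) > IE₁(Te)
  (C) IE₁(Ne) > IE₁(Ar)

(A)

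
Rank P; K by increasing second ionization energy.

The second ionization energy removes an electron from the +1 ion. For each element: P⁺ still has 4 valence electrons; K⁺ is the bare [Ar] core.
Breaking into a closed-shell core is much more expensive than removing a leftover valence electron — K has the largest IE_2 here.
Tabulated IE_2 (kJ/mol): P 1907, K 3052.
Hence IE_2: P < K.

P, K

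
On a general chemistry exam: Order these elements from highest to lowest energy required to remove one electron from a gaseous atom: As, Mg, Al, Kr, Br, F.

F is in period 2, group 17; Mg is in period 3, group 2; Al is in period 3, group 13; As is in period 4, group 15; Br is in period 4, group 17; Kr is in period 4, group 18.
Removing the outermost electron gets harder across a period and easier down a group.
Here both period and group differ, so the two effects have to be weighed against each other.
Mg > Al: this pair runs against the simple trend — see the exception note.
As > Mg: the two effects oppose for this pair; the across-period effect wins (947 vs 738 kJ/mol).
Br > As: Br lies to the right of As in period 4, so the across-period effect alone puts Br higher.
Kr > Br: both are in period 4; the period trend gives Kr the larger value.
F > Kr: the two effects oppose for this pair; the down-group effect wins (1681 vs 1351 kJ/mol).
Note the exception: Mg has a higher first ionization energy than Al, contrary to the simple trend — Al's single 3p electron is easier to remove than one from Mg's filled 3s².
For reference (kJ/mol): F 1681, Mg 738, Al 578, As 947, Br 1140, Kr 1351.
So from highest to lowest: F > Kr > Br > As > Mg > Al.

F, Kr, Br, As, Mg, Al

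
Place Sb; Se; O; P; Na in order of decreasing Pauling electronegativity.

O is in period 2, group 16; Na is in period 3, group 1; P is in period 3, group 15; Se is in period 4, group 16; Sb is in period 5, group 15.
Smaller atoms with higher effective nuclear charge are more electronegative.
These span different periods and groups, so the two trends combine.
Sb > Na: period and group pull opposite ways; the across-period shift dominates (2.05 vs 0.93).
P > Sb: P sits above Sb in group 15, so the down-group effect alone puts P higher.
Se > P: the two effects oppose for this pair; the across-period effect wins (2.55 vs 2.19).
O > Se: O sits above Se in group 16, so the down-group effect alone puts O higher.
Approximate values (Pauling): O 3.44, Na 0.93, P 2.19, Se 2.55, Sb 2.05.
So from highest to lowest: O > Se > P > Sb > Na.

O > Se > P > Sb > Na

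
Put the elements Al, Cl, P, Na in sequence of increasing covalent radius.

Across a period the added protons contract the valence shell; down a group each new principal shell makes the atom larger.
All lie in period 3, so atomic radius increases right to left.
So from smallest to largest: Cl < P < Al < Na.

Cl < P < Al < Na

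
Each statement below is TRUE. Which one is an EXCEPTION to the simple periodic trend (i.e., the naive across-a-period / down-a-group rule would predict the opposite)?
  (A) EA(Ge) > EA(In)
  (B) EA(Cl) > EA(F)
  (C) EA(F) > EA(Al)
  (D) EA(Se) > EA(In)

The general trend: electron affinity increases across a period and decreases down a group.
(A) Ge (period 4, group 14) vs In (period 5, group 13): the stated order agrees with the simple trend.
(B) Cl (period 3, group 17) vs F (period 2, group 17): the stated order contradicts the simple trend.
(C) F (period 2, group 17) vs Al (period 3, group 13): the stated order agrees with the simple trend.
(D) Se (period 4, group 16) vs In (period 5, group 13): the stated order agrees with the simple trend.
The exception is (B): F's small 2p subshell makes the incoming electron feel strong e⁻–e⁻ repulsion, so Cl actually releases more energy on gaining an electron.

(B)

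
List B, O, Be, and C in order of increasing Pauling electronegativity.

Be is in period 2, group 2; B is in period 2, group 13; C is in period 2, group 14; O is in period 2, group 16.
Smaller atoms with higher effective nuclear charge are more electronegative.
All lie in period 2, so electronegativity increases left to right.
So from lowest to highest: Be < B < C < O.

Be, B, C, O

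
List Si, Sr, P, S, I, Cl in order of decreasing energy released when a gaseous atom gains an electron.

Cl > I > S > Si > P > Sr

EA tends to increase across a period and decrease down a group, though the pattern is less regular than for IE or radius.
Neither a single period nor a single group — weigh both effects.
P > Sr: both effects reinforce here, so P is clearly the higher of the two.
Si > P: this pair runs against the simple trend — see the exception note.
S > Si: both are in period 3; the period trend gives S the larger value.
I > S: period and group pull opposite ways; the across-period shift dominates (295 vs 200 kJ/mol).
Cl > I: Cl sits above I in group 17, so the down-group effect alone puts Cl higher.
Note the exception: Si has a higher electron affinity than P, contrary to the simple trend — adding an electron to P's half-filled 3p³ is unfavourable, so Si (3p²) has the more exothermic EA.
Tabulated electron affinity (kJ/mol): Si 134, P 72, S 200, Cl 349, Sr 5, I 295.
So from highest to lowest: Cl > I > S > Si > P > Sr.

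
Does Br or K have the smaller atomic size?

K is in period 4, group 1; Br is in period 4, group 17.
Radius decreases left→right (rising Z_eff, same n) and increases top→bottom (higher n).
All lie in period 4, so atomic radius increases right to left.
So Br has the smaller atomic size (Br < K).

Br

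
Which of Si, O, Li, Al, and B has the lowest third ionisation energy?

Consider each +2 ion: Si²⁺ still has 2 valence electrons; O²⁺ still has 4 valence electrons; Li²⁺ is already 1 electron into the core; Al²⁺ still has 1 valence electron; B²⁺ still has 1 valence electron.
Core electrons are held far more tightly than valence electrons, so Li tops the IE_3 order.
Valence configurations: Si²⁺ [Ne]3s², O²⁺ [He]2s²2p², Al²⁺ [Ne]3s¹, B²⁺ [He]2s¹.
Tabulated IE_3 (kJ/mol): Si 3232, O 5300, Li 11815, Al 2745, B 3660.
Overall IE_3 order: Al < Si < B < O < Li.

Al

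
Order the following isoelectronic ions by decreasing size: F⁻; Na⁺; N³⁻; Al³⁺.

N³⁻ > F⁻ > Na⁺ > Al³⁺

All of these have 10 electrons, so size is governed by nuclear charge alone: the more protons, the stronger the pull on the same electron cloud, and the smaller the ion.
Nuclear charges: Al³⁺ (Z=13), Na⁺ (Z=11), F⁻ (Z=9), N³⁻ (Z=7).
Largest to smallest: N³⁻ > F⁻ > Na⁺ > Al³⁺.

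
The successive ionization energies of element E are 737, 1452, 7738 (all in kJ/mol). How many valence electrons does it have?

2

Look for the largest jump between consecutive ionization energies: IE3/IE2 ≈ 5.3, far larger than any earlier ratio.
That jump marks the point where a core electron is being removed. So the atom has 2 valence electrons.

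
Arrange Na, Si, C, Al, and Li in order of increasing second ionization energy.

Si, Al, C, Na, Li

Consider each +1 ion: Na⁺ is the bare [Ne] core; Si⁺ still has 3 valence electrons; C⁺ still has 3 valence electrons; Al⁺ still has 2 valence electrons; Li⁺ is the bare [He] core.
Core electrons are held far more tightly than valence electrons, so Na and Li top the IE_2 order.
Valence configurations: Si⁺ [Ne]3s²3p¹, C⁺ [He]2s²2p¹, Al⁺ [Ne]3s².
Si⁺ loses a lone 3p electron whereas Al⁺ must break into a filled 3s² pair, so IE_2(Al) > IE_2(Si) even though Si has the higher nuclear charge.
Approximate IE_2 values (kJ/mol): Na 4562, Si 1577, C 2353, Al 1817, Li 7298.
So the second ionization energies run Si < Al < C < Na < Li.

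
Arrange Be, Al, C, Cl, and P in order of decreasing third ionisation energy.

Be > C > Cl > P > Al

After 2 electrons have been removed, what remains? Be²⁺ is the bare [He] core; Al²⁺ still has 1 valence electron; C²⁺ still has 2 valence electrons; Cl²⁺ still has 5 valence electrons; P²⁺ still has 3 valence electrons.
Breaking into a closed-shell core is much more expensive than removing a leftover valence electron — Be has the largest IE_3 here.
Valence configurations: Al²⁺ [Ne]3s¹, C²⁺ [He]2s², Cl²⁺ [Ne]3s²3p³, P²⁺ [Ne]3s²3p¹.
The numbers (kJ/mol): Be 14849, Al 2745, C 4620, Cl 3822, P 2914.
Hence IE_3: Al < P < Cl < C < Be.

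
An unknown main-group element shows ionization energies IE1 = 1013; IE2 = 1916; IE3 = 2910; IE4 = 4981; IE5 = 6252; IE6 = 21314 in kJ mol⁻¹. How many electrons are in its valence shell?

Look for the largest jump between consecutive ionization energies: IE6/IE5 ≈ 3.4, far larger than any earlier ratio.
That jump marks the point where a core electron is being removed. So the atom has 5 valence electrons.

5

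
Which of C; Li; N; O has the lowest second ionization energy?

C

After 1 electron has been removed, what remains? C⁺ still has 3 valence electrons; Li⁺ is the bare [He] core; N⁺ still has 4 valence electrons; O⁺ still has 5 valence electrons.
Pulling an electron out of a noble-gas core costs far more than removing a remaining valence electron, so Li sits at the high end of IE_2.
Valence configurations: C⁺ [He]2s²2p¹, N⁺ [He]2s²2p², O⁺ [He]2s²2p³.
The numbers (kJ/mol): C 2353, Li 7298, N 2856, O 3388.
Putting it together, IE_2: C < N < O < Li.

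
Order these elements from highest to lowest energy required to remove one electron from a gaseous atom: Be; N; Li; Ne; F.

Ne > F > N > Be > Li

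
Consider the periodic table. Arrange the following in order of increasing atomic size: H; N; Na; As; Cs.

H, N, As, Na, Cs

H is in period 1, group 1; N is in period 2, group 15; Na is in period 3, group 1; As is in period 4, group 15; Cs is in period 6, group 1.
Atomic radius shrinks across a period as nuclear charge pulls the same shell inward, and grows down a group as new shells are added.
Neither a single period nor a single group — weigh both effects.
N > H: period and group pull opposite ways; the down-group shift dominates (71 vs 32 pm).
As > N: they share group 15; the group trend gives As the larger value.
Na > As: period and group pull opposite ways; the across-period shift dominates (155 vs 121 pm).
Cs > Na: Cs sits below Na in group 1, so the down-group effect alone puts Cs larger.
Tabulated atomic radius (pm): H 32, N 71, Na 155, As 121, Cs 232.
So from smallest to largest: H < N < As < Na < Cs.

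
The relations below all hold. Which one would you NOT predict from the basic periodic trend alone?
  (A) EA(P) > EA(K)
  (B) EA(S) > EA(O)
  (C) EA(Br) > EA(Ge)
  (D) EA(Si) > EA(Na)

(B)

The general trend: electron affinity increases across a period and decreases down a group.
(A) P (period 3, group 15) vs K (period 4, group 1): the stated order agrees with the simple trend.
(B) S (period 3, group 16) vs O (period 2, group 16): the stated order contradicts the simple trend.
(C) Br (period 4, group 17) vs Ge (period 4, group 14): the stated order agrees with the simple trend.
(D) Si (period 3, group 14) vs Na (period 3, group 1): the stated order agrees with the simple trend.
The exception is (B): the compact 2p subshell of O repels the added electron more than S's larger 3p does.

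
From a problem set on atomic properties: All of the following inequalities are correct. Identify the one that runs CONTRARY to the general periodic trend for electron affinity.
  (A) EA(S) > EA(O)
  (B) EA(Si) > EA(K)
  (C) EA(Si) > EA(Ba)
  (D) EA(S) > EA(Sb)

The general trend: electron affinity increases across a period and decreases down a group.
(A) S (period 3, group 16) vs O (period 2, group 16): the stated order contradicts the simple trend.
(B) Si (period 3, group 14) vs K (period 4, group 1): the stated order agrees with the simple trend.
(C) Si (period 3, group 14) vs Ba (period 6, group 2): the stated order agrees with the simple trend.
(D) S (period 3, group 16) vs Sb (period 5, group 15): the stated order agrees with the simple trend.
The exception is (A): the compact 2p subshell of O repels the added electron more than S's larger 3p does.

(A)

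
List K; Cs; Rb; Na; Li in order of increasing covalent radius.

Li, Na, K, Rb, Cs

Radius decreases left→right (rising Z_eff, same n) and increases top→bottom (higher n).
All are in group 1, so atomic radius increases down the group.
So from smallest to largest: Li < Na < K < Rb < Cs.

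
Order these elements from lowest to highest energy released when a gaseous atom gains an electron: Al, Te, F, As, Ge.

Al < As < Ge < Te < F

F is in period 2, group 17; Al is in period 3, group 13; Ge is in period 4, group 14; As is in period 4, group 15; Te is in period 5, group 16.
EA tends to increase across a period and decrease down a group, though the pattern is less regular than for IE or radius.
These span different periods and groups, so the two trends combine.
As > Al: the two effects oppose for this pair; the across-period effect wins (78 vs 42 kJ/mol).
Ge > As: this pair runs against the simple trend — see the exception note.
Te > Ge: the two effects oppose for this pair; the across-period effect wins (190 vs 119 kJ/mol).
F > Te: relative to Te, both the across-period and down-group shifts push F's electron affinity up.
Note the exception: Ge has a higher electron affinity than As, contrary to the simple trend — adding an electron to As's half-filled 4p³ is unfavourable, so Ge (4p²) has the more exothermic EA.
For reference (kJ/mol): F 328, Al 42, Ge 119, As 78, Te 190.
So from lowest to highest: Al < As < Ge < Te < F.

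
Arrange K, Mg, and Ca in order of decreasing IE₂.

After 1 electron has been removed, what remains? K⁺ is the bare [Ar] core; Mg⁺ still has 1 valence electron; Ca⁺ still has 1 valence electron.
Pulling an electron out of a noble-gas core costs far more than removing a remaining valence electron, so K sits at the high end of IE_2.
Valence configurations: Mg⁺ [Ne]3s¹, Ca⁺ [Ar]4s¹.
Approximate IE_2 values (kJ/mol): K 3052, Mg 1451, Ca 1145.
Overall IE_2 order: Ca < Mg < K.

K > Mg > Ca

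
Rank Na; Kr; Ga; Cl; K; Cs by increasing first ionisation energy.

Cs, K, Na, Ga, Cl, Kr

Na is in period 3, group 1; Cl is in period 3, group 17; K is in period 4, group 1; Ga is in period 4, group 13; Kr is in period 4, group 18; Cs is in period 6, group 1.
Removing the outermost electron gets harder across a period and easier down a group.
Neither a single period nor a single group — weigh both effects.
K > Cs: K sits above Cs in group 1, so the down-group effect alone puts K higher.
Na > K: they share group 1; the group trend gives Na the larger value.
Ga > Na: the two effects oppose for this pair; the across-period effect wins (579 vs 496 kJ/mol).
Cl > Ga: relative to Ga, both the across-period and down-group shifts push Cl's first ionization energy up.
Kr > Cl: the two effects oppose for this pair; the across-period effect wins (1351 vs 1251 kJ/mol).
Approximate values (kJ/mol): Na 496, Cl 1251, K 419, Ga 579, Kr 1351, Cs 376.
So from lowest to highest: Cs < K < Na < Ga < Cl < Kr.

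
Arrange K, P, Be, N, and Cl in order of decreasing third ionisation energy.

Consider each +2 ion: K²⁺ is already 1 electron into the core; P²⁺ still has 3 valence electrons; Be²⁺ is the bare [He] core; N²⁺ still has 3 valence electrons; Cl²⁺ still has 5 valence electrons.
Usually core removal costs more than valence removal, but here the competition is close: a tightly held n=2 valence electron can cost more to remove than an n=3 core electron, so the actual values have to decide it.
Valence configurations: P²⁺ [Ne]3s²3p¹, N²⁺ [He]2s²2p¹, Cl²⁺ [Ne]3s²3p³.
Tabulated IE_3 (kJ/mol): K 4420, P 2914, Be 14849, N 4578, Cl 3822.
Overall IE_3 order: P < Cl < K < N < Be.

Be, N, K, Cl, P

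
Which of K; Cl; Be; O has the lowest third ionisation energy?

Cl

The third ionization energy removes an electron from the +2 ion. For each element: K²⁺ is already 1 electron into the core; Cl²⁺ still has 5 valence electrons; Be²⁺ is the bare [He] core; O²⁺ still has 4 valence electrons.
Usually core removal costs more than valence removal, but here the competition is close: a tightly held n=2 valence electron can cost more to remove than an n=3 core electron, so the actual values have to decide it.
Valence configurations: Cl²⁺ [Ne]3s²3p³, O²⁺ [He]2s²2p².
The numbers (kJ/mol): K 4420, Cl 3822, Be 14849, O 5300.
Hence IE_3: Cl < K < O < Be.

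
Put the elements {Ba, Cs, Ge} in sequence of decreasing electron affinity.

Ge is in period 4, group 14; Cs is in period 6, group 1; Ba is in period 6, group 2.
Adding an electron releases more energy for atoms nearer the top right (short of the noble gases).
Here both period and group differ, so the two effects have to be weighed against each other.
Cs > Ba: this pair runs against the simple trend — see the exception note.
Ge > Cs: relative to Cs, both the across-period and down-group shifts push Ge's electron affinity up.
Note the exception: Cs has a higher electron affinity than Ba, contrary to the simple trend — adding an electron to Ba (ns²) has to open a new, higher-energy np subshell, which is unfavourable.
Approximate values (kJ/mol): Ge 119, Cs 46, Ba 14.
So from highest to lowest: Ge > Cs > Ba.

Ge > Cs > Ba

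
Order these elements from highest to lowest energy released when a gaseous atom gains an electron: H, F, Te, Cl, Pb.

Electron affinity generally becomes more exothermic across a period toward the halogens and less exothermic down a group.
Neither a single period nor a single group — weigh both effects.
H > Pb: period and group pull opposite ways; the down-group shift dominates (73 vs 35 kJ/mol).
Te > H: the two effects oppose for this pair; the across-period effect wins (190 vs 73 kJ/mol).
F > Te: relative to Te, both the across-period and down-group shifts push F's electron affinity up.
Cl > F: this pair runs against the simple trend — see the exception note.
Note the exception: Cl has a higher electron affinity than F, contrary to the simple trend — F's small 2p subshell makes the incoming electron feel strong e⁻–e⁻ repulsion, so Cl actually releases more energy on gaining an electron.
Tabulated electron affinity (kJ/mol): H 73, F 328, Cl 349, Te 190, Pb 35.
So from highest to lowest: Cl > F > Te > H > Pb.

Cl, F, Te, H, Pb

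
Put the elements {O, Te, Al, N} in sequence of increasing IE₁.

First ionization energy rises across a period (greater Z_eff holds electrons more tightly) and falls down a group (valence electrons are farther from the nucleus).
Neither a single period nor a single group — weigh both effects.
Te > Al: period and group pull opposite ways; the across-period shift dominates (869 vs 578 kJ/mol).
O > Te: they share group 16; the group trend gives O the larger value.
N > O: this pair runs against the simple trend — see the exception note.
Note the exception: N has a higher first ionization energy than O, contrary to the simple trend — pairing an electron in O's 2p⁴ costs repulsion energy, so O ionizes more easily than half-filled N (2p³).
For reference (kJ/mol): N 1402, O 1314, Al 578, Te 869.
So from lowest to highest: Al < Te < O < N.

Al < Te < O < N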